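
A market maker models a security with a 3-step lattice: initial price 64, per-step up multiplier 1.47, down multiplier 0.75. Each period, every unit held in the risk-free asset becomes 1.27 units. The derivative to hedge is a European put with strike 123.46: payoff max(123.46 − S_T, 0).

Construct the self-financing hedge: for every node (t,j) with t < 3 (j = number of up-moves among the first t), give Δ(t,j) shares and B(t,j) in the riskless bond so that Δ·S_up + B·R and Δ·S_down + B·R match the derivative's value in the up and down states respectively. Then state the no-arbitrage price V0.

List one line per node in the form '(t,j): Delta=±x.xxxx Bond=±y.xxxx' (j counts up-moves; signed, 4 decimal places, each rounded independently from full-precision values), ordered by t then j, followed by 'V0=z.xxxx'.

Under the risk-neutral measure, an up-move has probability p* = (R−d)/(u−d) = 0.7222 and values discount at R = 1.27.
Terminal values V(3,·): V(3,0)=96.4600, V(3,1)=70.5400, V(3,2)=19.7368, V(3,3)=0.0000
(2,0): S=36.0000. Δ = (V_up−V_dn)/(S_up−S_dn) = (70.5400−96.4600)/(52.9200−27.0000) = -1.0000. V = [p*·70.5400 + (1−p*)·96.4600]/1.27 = 61.2126. B = V − Δ·S = 97.2126.
(2,1): S=70.5600. Δ = (V_up−V_dn)/(S_up−S_dn) = (19.7368−70.5400)/(103.7232−52.9200) = -1.0000. V = [p*·19.7368 + (1−p*)·70.5400]/1.27 = 26.6526. B = V − Δ·S = 97.2126.
(2,2): S=138.2976. Δ = (V_up−V_dn)/(S_up−S_dn) = (0.0000−19.7368)/(203.2975−103.7232) = -0.1982. V = [p*·0.0000 + (1−p*)·19.7368]/1.27 = 4.3169. B = V − Δ·S = 31.7291.
(1,0): S=48.0000. Δ = (V_up−V_dn)/(S_up−S_dn) = (26.6526−61.2126)/(70.5600−36.0000) = -1.0000. V = [p*·26.6526 + (1−p*)·61.2126]/1.27 = 28.5454. B = V − Δ·S = 76.5454.
(1,1): S=94.0800. Δ = (V_up−V_dn)/(S_up−S_dn) = (4.3169−26.6526)/(138.2976−70.5600) = -0.3297. V = [p*·4.3169 + (1−p*)·26.6526]/1.27 = 8.2844. B = V − Δ·S = 39.3063.
(0,0): S=64.0000. Δ = (V_up−V_dn)/(S_up−S_dn) = (8.2844−28.5454)/(94.0800−48.0000) = -0.4397. V = [p*·8.2844 + (1−p*)·28.5454]/1.27 = 10.9547. B = V − Δ·S = 39.0949.
Root portfolio cost Δ·64+B reproduces V0=10.9547.

(0,0): Delta=-0.4397 Bond=39.0949
(1,0): Delta=-1.0000 Bond=76.5454
(1,1): Delta=-0.3297 Bond=39.3063
(2,0): Delta=-1.0000 Bond=97.2126
(2,1): Delta=-1.0000 Bond=97.2126
(2,2): Delta=-0.1982 Bond=31.7291
V0=10.9547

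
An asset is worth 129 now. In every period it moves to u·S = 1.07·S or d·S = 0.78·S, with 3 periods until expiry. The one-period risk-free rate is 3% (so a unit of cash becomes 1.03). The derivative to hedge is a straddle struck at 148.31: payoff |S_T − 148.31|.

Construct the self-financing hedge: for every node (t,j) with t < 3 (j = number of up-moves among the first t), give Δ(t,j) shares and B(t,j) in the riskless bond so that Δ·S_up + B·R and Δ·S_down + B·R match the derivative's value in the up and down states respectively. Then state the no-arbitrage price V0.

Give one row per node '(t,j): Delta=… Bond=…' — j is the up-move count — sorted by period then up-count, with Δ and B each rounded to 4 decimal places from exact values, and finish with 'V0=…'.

No-arbitrage ⇒ martingale measure with p* = (R−d)/(u−d) = 0.8621.
Terminal payoffs: V(3,0)=87.0928, V(3,1)=64.3325, V(3,2)=33.1102, V(3,3)=9.7205
(2,0): S=78.4836. Δ = (V_up−V_dn)/(S_up−S_dn) = (64.3325−87.0928)/(83.9775−61.2172) = -1.0000. V = [p*·64.3325 + (1−p*)·87.0928]/1.03 = 65.5067. B = V − Δ·S = 143.9903.
(2,1): S=107.6634. Δ = (V_up−V_dn)/(S_up−S_dn) = (33.1102−64.3325)/(115.1998−83.9775) = -1.0000. V = [p*·33.1102 + (1−p*)·64.3325]/1.03 = 36.3269. B = V − Δ·S = 143.9903.
(2,2): S=147.6921. Δ = (V_up−V_dn)/(S_up−S_dn) = (9.7205−33.1102)/(158.0305−115.1998) = -0.5461. V = [p*·9.7205 + (1−p*)·33.1102]/1.03 = 12.5696. B = V − Δ·S = 93.2235.
(1,0): S=100.6200. Δ = (V_up−V_dn)/(S_up−S_dn) = (36.3269−65.5067)/(107.6634−78.4836) = -1.0000. V = [p*·36.3269 + (1−p*)·65.5067]/1.03 = 39.1764. B = V − Δ·S = 139.7964.
(1,1): S=138.0300. Δ = (V_up−V_dn)/(S_up−S_dn) = (12.5696−36.3269)/(147.6921−107.6634) = -0.5935. V = [p*·12.5696 + (1−p*)·36.3269]/1.03 = 15.3849. B = V − Δ·S = 97.3066.
(0,0): S=129.0000. Δ = (V_up−V_dn)/(S_up−S_dn) = (15.3849−39.1764)/(138.0300−100.6200) = -0.6360. V = [p*·15.3849 + (1−p*)·39.1764]/1.03 = 18.1228. B = V − Δ·S = 100.1624.
Root portfolio cost Δ·129+B reproduces V0=18.1228.

(0,0): Delta=-0.6360 Bond=100.1624
(1,0): Delta=-1.0000 Bond=139.7964
(1,1): Delta=-0.5935 Bond=97.3066
(2,0): Delta=-1.0000 Bond=143.9903
(2,1): Delta=-1.0000 Bond=143.9903
(2,2): Delta=-0.5461 Bond=93.2235
V0=18.1228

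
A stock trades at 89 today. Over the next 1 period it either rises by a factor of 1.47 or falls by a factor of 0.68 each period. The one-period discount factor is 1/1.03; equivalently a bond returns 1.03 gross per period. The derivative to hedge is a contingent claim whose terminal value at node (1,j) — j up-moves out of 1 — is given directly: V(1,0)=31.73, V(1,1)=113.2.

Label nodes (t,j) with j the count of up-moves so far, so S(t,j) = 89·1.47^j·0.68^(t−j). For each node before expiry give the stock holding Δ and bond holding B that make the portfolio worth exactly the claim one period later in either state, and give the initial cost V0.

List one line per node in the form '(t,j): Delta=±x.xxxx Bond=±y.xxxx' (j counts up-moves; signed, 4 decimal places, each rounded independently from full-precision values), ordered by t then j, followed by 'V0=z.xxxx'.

No-arbitrage ⇒ martingale measure with p* = (R−d)/(u−d) = 0.4430.
At expiry t=1: V(1,0)=31.7300, V(1,1)=113.2000
(0,0): S=89.0000. Δ = (V_up−V_dn)/(S_up−S_dn) = (113.2000−31.7300)/(130.8300−60.5200) = 1.1587. V = [p*·113.2000 + (1−p*)·31.7300]/1.03 = 65.8488. B = V − Δ·S = -37.2777.
Check: Δ(0,0)·S0 + B(0,0) = 65.8488 = V0.

(0,0): Delta=1.1587 Bond=-37.2777
V0=65.8488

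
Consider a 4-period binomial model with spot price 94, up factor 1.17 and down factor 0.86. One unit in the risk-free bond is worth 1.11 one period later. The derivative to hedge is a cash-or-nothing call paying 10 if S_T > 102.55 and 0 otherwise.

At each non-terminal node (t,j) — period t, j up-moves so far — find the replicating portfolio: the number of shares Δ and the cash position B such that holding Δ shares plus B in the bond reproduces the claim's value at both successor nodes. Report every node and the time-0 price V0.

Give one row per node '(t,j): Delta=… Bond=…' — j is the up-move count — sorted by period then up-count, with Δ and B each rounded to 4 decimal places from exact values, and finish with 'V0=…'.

Since d<R<u, set p* = (R−d)/(u−d) = 0.8065; price each node as the discounted p*-expectation of its children.
Payoff layer (t=4): V(4,0)=0.0000, V(4,1)=0.0000, V(4,2)=0.0000, V(4,3)=10.0000, V(4,4)=10.0000
(3,0): S=59.7893. Δ = (V_up−V_dn)/(S_up−S_dn) = (0.0000−0.0000)/(69.9534−51.4188) = 0.0000. V = [p*·0.0000 + (1−p*)·0.0000]/1.11 = 0.0000. B = V − Δ·S = 0.0000.
(3,1): S=81.3412. Δ = (V_up−V_dn)/(S_up−S_dn) = (0.0000−0.0000)/(95.1692−69.9534) = 0.0000. V = [p*·0.0000 + (1−p*)·0.0000]/1.11 = 0.0000. B = V − Δ·S = 0.0000.
(3,2): S=110.6619. Δ = (V_up−V_dn)/(S_up−S_dn) = (10.0000−0.0000)/(129.4744−95.1692) = 0.2915. V = [p*·10.0000 + (1−p*)·0.0000]/1.11 = 7.2653. B = V − Δ·S = -24.9927.
(3,3): S=150.5516. Δ = (V_up−V_dn)/(S_up−S_dn) = (10.0000−10.0000)/(176.1454−129.4744) = 0.0000. V = [p*·10.0000 + (1−p*)·10.0000]/1.11 = 9.0090. B = V − Δ·S = 9.0090.
(2,0): S=69.5224. Δ = (V_up−V_dn)/(S_up−S_dn) = (0.0000−0.0000)/(81.3412−59.7893) = 0.0000. V = [p*·0.0000 + (1−p*)·0.0000]/1.11 = 0.0000. B = V − Δ·S = 0.0000.
(2,1): S=94.5828. Δ = (V_up−V_dn)/(S_up−S_dn) = (7.2653−0.0000)/(110.6619−81.3412) = 0.2478. V = [p*·7.2653 + (1−p*)·0.0000]/1.11 = 5.2785. B = V − Δ·S = -18.1580.
(2,2): S=128.6766. Δ = (V_up−V_dn)/(S_up−S_dn) = (9.0090−7.2653)/(150.5516−110.6619) = 0.0437. V = [p*·9.0090 + (1−p*)·7.2653]/1.11 = 7.8122. B = V − Δ·S = 2.1874.
(1,0): S=80.8400. Δ = (V_up−V_dn)/(S_up−S_dn) = (5.2785−0.0000)/(94.5828−69.5224) = 0.2106. V = [p*·5.2785 + (1−p*)·0.0000]/1.11 = 3.8350. B = V − Δ·S = -13.1924.
(1,1): S=109.9800. Δ = (V_up−V_dn)/(S_up−S_dn) = (7.8122−5.2785)/(128.6766−94.5828) = 0.0743. V = [p*·7.8122 + (1−p*)·5.2785]/1.11 = 6.5962. B = V − Δ·S = -1.5770.
(0,0): S=94.0000. Δ = (V_up−V_dn)/(S_up−S_dn) = (6.5962−3.8350)/(109.9800−80.8400) = 0.0948. V = [p*·6.5962 + (1−p*)·3.8350]/1.11 = 5.4611. B = V − Δ·S = -3.4460.
Each (Δ,B) replicates both successor values, so the strategy is self-financing and V0 is arbitrage-free.

(0,0): Delta=0.0948 Bond=-3.4460
(1,0): Delta=0.2106 Bond=-13.1924
(1,1): Delta=0.0743 Bond=-1.5770
(2,0): Delta=0.0000 Bond=0.0000
(2,1): Delta=0.2478 Bond=-18.1580
(2,2): Delta=0.0437 Bond=2.1874
(3,0): Delta=0.0000 Bond=0.0000
(3,1): Delta=0.0000 Bond=0.0000
(3,2): Delta=0.2915 Bond=-24.9927
(3,3): Delta=0.0000 Bond=9.0090
V0=5.4611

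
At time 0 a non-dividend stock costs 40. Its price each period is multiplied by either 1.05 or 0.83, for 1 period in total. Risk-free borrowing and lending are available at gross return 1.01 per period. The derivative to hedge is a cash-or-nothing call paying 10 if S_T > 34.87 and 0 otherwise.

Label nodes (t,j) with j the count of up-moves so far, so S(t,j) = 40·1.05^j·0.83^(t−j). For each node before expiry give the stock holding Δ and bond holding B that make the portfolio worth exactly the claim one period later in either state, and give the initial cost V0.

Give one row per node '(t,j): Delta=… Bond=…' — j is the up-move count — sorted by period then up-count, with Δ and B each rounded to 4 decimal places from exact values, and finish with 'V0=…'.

The replicating-portfolio and risk-neutral prices coincide; use p* = (1.01−0.83)/(1.05−0.83) = 0.8182 for the latter.
At expiry t=1: V(1,0)=0.0000, V(1,1)=10.0000
Node (0,0) S=40.0000: V=(p*·10.0000+(1−p*)·0.0000)/1.01=8.1008; Δ=(10.0000−0.0000)/(42.0000−33.2000)=1.1364; B=V−Δ·S=-37.3537
The time-0 hedge costs 8.1008, which is the no-arbitrage price.

(0,0): Delta=1.1364 Bond=-37.3537
V0=8.1008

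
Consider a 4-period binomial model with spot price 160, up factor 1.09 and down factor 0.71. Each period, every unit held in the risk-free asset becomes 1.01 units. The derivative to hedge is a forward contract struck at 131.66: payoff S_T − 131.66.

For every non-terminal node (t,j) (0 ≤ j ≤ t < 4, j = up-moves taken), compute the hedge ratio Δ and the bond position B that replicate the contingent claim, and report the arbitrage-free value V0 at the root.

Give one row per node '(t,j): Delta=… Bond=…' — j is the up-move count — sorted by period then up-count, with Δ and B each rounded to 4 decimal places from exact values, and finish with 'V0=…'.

(0,0): Delta=1.0000 Bond=-126.5227
(1,0): Delta=1.0000 Bond=-127.7879
(1,1): Delta=1.0000 Bond=-127.7879
(2,0): Delta=1.0000 Bond=-129.0658
(2,1): Delta=1.0000 Bond=-129.0658
(2,2): Delta=1.0000 Bond=-129.0658
(3,0): Delta=1.0000 Bond=-130.3564
(3,1): Delta=1.0000 Bond=-130.3564
(3,2): Delta=1.0000 Bond=-130.3564
(3,3): Delta=1.0000 Bond=-130.3564
V0=33.4773

The replicating-portfolio and risk-neutral prices coincide; use p* = (1.01−0.71)/(1.09−0.71) = 0.7895 for the latter.
Terminal payoffs: V(4,0)=-91.0013, V(4,1)=-69.2403, V(4,2)=-35.8326, V(4,3)=15.4553, V(4,4)=94.1931
(3,0): S=57.2658. Δ = (V_up−V_dn)/(S_up−S_dn) = (-69.2403−-91.0013)/(62.4197−40.6587) = 1.0000. V = [p*·-69.2403 + (1−p*)·-91.0013]/1.01 = -73.0907. B = V − Δ·S = -130.3564.
(3,1): S=87.9150. Δ = (V_up−V_dn)/(S_up−S_dn) = (-35.8326−-69.2403)/(95.8274−62.4197) = 1.0000. V = [p*·-35.8326 + (1−p*)·-69.2403]/1.01 = -42.4414. B = V − Δ·S = -130.3564.
(3,2): S=134.9682. Δ = (V_up−V_dn)/(S_up−S_dn) = (15.4553−-35.8326)/(147.1153−95.8274) = 1.0000. V = [p*·15.4553 + (1−p*)·-35.8326]/1.01 = 4.6117. B = V − Δ·S = -130.3564.
(3,3): S=207.2046. Δ = (V_up−V_dn)/(S_up−S_dn) = (94.1931−15.4553)/(225.8531−147.1153) = 1.0000. V = [p*·94.1931 + (1−p*)·15.4553]/1.01 = 76.8482. B = V − Δ·S = -130.3564.
(2,0): S=80.6560. Δ = (V_up−V_dn)/(S_up−S_dn) = (-42.4414−-73.0907)/(87.9150−57.2658) = 1.0000. V = [p*·-42.4414 + (1−p*)·-73.0907]/1.01 = -48.4098. B = V − Δ·S = -129.0658.
(2,1): S=123.8240. Δ = (V_up−V_dn)/(S_up−S_dn) = (4.6117−-42.4414)/(134.9682−87.9150) = 1.0000. V = [p*·4.6117 + (1−p*)·-42.4414]/1.01 = -5.2418. B = V − Δ·S = -129.0658.
(2,2): S=190.0960. Δ = (V_up−V_dn)/(S_up−S_dn) = (76.8482−4.6117)/(207.2046−134.9682) = 1.0000. V = [p*·76.8482 + (1−p*)·4.6117]/1.01 = 61.0302. B = V − Δ·S = -129.0658.
(1,0): S=113.6000. Δ = (V_up−V_dn)/(S_up−S_dn) = (-5.2418−-48.4098)/(123.8240−80.6560) = 1.0000. V = [p*·-5.2418 + (1−p*)·-48.4098]/1.01 = -14.1879. B = V − Δ·S = -127.7879.
(1,1): S=174.4000. Δ = (V_up−V_dn)/(S_up−S_dn) = (61.0302−-5.2418)/(190.0960−123.8240) = 1.0000. V = [p*·61.0302 + (1−p*)·-5.2418]/1.01 = 46.6121. B = V − Δ·S = -127.7879.
(0,0): S=160.0000. Δ = (V_up−V_dn)/(S_up−S_dn) = (46.6121−-14.1879)/(174.4000−113.6000) = 1.0000. V = [p*·46.6121 + (1−p*)·-14.1879]/1.01 = 33.4773. B = V − Δ·S = -126.5227.
Check: Δ(0,0)·S0 + B(0,0) = 33.4773 = V0.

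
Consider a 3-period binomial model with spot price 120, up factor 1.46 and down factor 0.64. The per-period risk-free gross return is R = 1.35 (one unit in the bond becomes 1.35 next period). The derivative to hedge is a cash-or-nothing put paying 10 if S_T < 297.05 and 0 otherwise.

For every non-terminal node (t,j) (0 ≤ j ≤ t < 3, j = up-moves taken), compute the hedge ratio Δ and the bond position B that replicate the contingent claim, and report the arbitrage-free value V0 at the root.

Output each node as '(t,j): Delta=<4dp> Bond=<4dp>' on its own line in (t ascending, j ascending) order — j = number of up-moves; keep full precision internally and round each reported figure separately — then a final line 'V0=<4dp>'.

(0,0): Delta=-0.0418 Bond=6.4427
(1,0): Delta=0.0000 Bond=5.4870
(1,1): Delta=-0.0446 Bond=9.1950
(2,0): Delta=0.0000 Bond=7.4074
(2,1): Delta=0.0000 Bond=7.4074
(2,2): Delta=-0.0477 Bond=13.1888
V0=1.4261

The replicating-portfolio and risk-neutral prices coincide; use p* = (1.35−0.64)/(1.46−0.64) = 0.8659 for the latter.
At expiry t=3: V(3,0)=10.0000, V(3,1)=10.0000, V(3,2)=10.0000, V(3,3)=0.0000
  t=2,j=0: stock 49.1520 → up 71.7619 (V=10.0000), down 31.4573 (V=10.0000). Price 7.4074; hedge Δ=0.0000, bond B=7.4074.
  t=2,j=1: stock 112.1280 → up 163.7069 (V=10.0000), down 71.7619 (V=10.0000). Price 7.4074; hedge Δ=0.0000, bond B=7.4074.
  t=2,j=2: stock 255.7920 → up 373.4563 (V=0.0000), down 163.7069 (V=10.0000). Price 0.9937; hedge Δ=-0.0477, bond B=13.1888.
  t=1,j=0: stock 76.8000 → up 112.1280 (V=7.4074), down 49.1520 (V=7.4074). Price 5.4870; hedge Δ=0.0000, bond B=5.4870.
  t=1,j=1: stock 175.2000 → up 255.7920 (V=0.9937), down 112.1280 (V=7.4074). Price 1.3734; hedge Δ=-0.0446, bond B=9.1950.
  t=0,j=0: stock 120.0000 → up 175.2000 (V=1.3734), down 76.8000 (V=5.4870). Price 1.4261; hedge Δ=-0.0418, bond B=6.4427.
Check: Δ(0,0)·S0 + B(0,0) = 1.4261 = V0.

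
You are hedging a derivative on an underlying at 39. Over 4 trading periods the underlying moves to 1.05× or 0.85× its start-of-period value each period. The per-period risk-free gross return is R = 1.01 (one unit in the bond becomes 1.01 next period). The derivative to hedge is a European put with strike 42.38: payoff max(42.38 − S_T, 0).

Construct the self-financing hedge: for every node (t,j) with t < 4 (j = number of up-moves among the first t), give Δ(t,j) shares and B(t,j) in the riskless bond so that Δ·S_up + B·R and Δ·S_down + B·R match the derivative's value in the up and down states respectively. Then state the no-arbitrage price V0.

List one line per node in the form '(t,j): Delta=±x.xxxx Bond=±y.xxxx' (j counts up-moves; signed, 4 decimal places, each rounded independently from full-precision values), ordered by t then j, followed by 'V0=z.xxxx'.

(0,0): Delta=-0.6799 Bond=30.2191
(1,0): Delta=-1.0000 Bond=41.1336
(1,1): Delta=-0.6151 Bond=27.8683
(2,0): Delta=-1.0000 Bond=41.5449
(2,1): Delta=-1.0000 Bond=41.5449
(2,2): Delta=-0.5372 Bond=24.7974
(3,0): Delta=-1.0000 Bond=41.9604
(3,1): Delta=-1.0000 Bond=41.9604
(3,2): Delta=-1.0000 Bond=41.9604
(3,3): Delta=-0.4435 Bond=20.8167
V0=3.7042

Risk-neutral probability p* = (R−d)/(u−d) = (1.01−0.85)/(1.05−0.85) = 0.8000.
Payoff layer (t=4): V(4,0)=22.0218, V(4,1)=17.2316, V(4,2)=11.3143, V(4,3)=4.0047, V(4,4)=0.0000
(3,0): S=23.9509. Δ = (V_up−V_dn)/(S_up−S_dn) = (17.2316−22.0218)/(25.1484−20.3582) = -1.0000. V = [p*·17.2316 + (1−p*)·22.0218]/1.01 = 18.0095. B = V − Δ·S = 41.9604.
(3,1): S=29.5864. Δ = (V_up−V_dn)/(S_up−S_dn) = (11.3143−17.2316)/(31.0657−25.1484) = -1.0000. V = [p*·11.3143 + (1−p*)·17.2316]/1.01 = 12.3740. B = V − Δ·S = 41.9604.
(3,2): S=36.5479. Δ = (V_up−V_dn)/(S_up−S_dn) = (4.0047−11.3143)/(38.3753−31.0657) = -1.0000. V = [p*·4.0047 + (1−p*)·11.3143]/1.01 = 5.4125. B = V − Δ·S = 41.9604.
(3,3): S=45.1474. Δ = (V_up−V_dn)/(S_up−S_dn) = (0.0000−4.0047)/(47.4047−38.3753) = -0.4435. V = [p*·0.0000 + (1−p*)·4.0047]/1.01 = 0.7930. B = V − Δ·S = 20.8167.
(2,0): S=28.1775. Δ = (V_up−V_dn)/(S_up−S_dn) = (12.3740−18.0095)/(29.5864−23.9509) = -1.0000. V = [p*·12.3740 + (1−p*)·18.0095]/1.01 = 13.3674. B = V − Δ·S = 41.5449.
(2,1): S=34.8075. Δ = (V_up−V_dn)/(S_up−S_dn) = (5.4125−12.3740)/(36.5479−29.5864) = -1.0000. V = [p*·5.4125 + (1−p*)·12.3740]/1.01 = 6.7374. B = V − Δ·S = 41.5449.
(2,2): S=42.9975. Δ = (V_up−V_dn)/(S_up−S_dn) = (0.7930−5.4125)/(45.1474−36.5479) = -0.5372. V = [p*·0.7930 + (1−p*)·5.4125]/1.01 = 1.6999. B = V − Δ·S = 24.7974.
(1,0): S=33.1500. Δ = (V_up−V_dn)/(S_up−S_dn) = (6.7374−13.3674)/(34.8075−28.1775) = -1.0000. V = [p*·6.7374 + (1−p*)·13.3674]/1.01 = 7.9836. B = V − Δ·S = 41.1336.
(1,1): S=40.9500. Δ = (V_up−V_dn)/(S_up−S_dn) = (1.6999−6.7374)/(42.9975−34.8075) = -0.6151. V = [p*·1.6999 + (1−p*)·6.7374]/1.01 = 2.6806. B = V − Δ·S = 27.8683.
(0,0): S=39.0000. Δ = (V_up−V_dn)/(S_up−S_dn) = (2.6806−7.9836)/(40.9500−33.1500) = -0.6799. V = [p*·2.6806 + (1−p*)·7.9836]/1.01 = 3.7042. B = V − Δ·S = 30.2191.
Check: Δ(0,0)·S0 + B(0,0) = 3.7042 = V0.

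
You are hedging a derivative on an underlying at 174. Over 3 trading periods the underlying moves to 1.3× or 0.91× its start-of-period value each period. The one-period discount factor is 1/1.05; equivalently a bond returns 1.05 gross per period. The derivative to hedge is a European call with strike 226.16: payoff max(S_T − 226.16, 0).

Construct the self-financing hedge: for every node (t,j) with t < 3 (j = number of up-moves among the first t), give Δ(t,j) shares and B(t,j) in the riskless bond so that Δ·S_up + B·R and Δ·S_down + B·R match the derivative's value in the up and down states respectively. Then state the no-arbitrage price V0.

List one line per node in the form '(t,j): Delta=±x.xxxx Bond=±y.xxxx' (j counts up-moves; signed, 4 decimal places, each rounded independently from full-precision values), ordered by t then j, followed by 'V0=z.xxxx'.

No-arbitrage ⇒ martingale measure with p* = (R−d)/(u−d) = 0.3590.
Terminal values V(3,·): V(3,0)=0.0000, V(3,1)=0.0000, V(3,2)=41.4346, V(3,3)=156.1180
(2,0): S=144.0894. Δ = (V_up−V_dn)/(S_up−S_dn) = (0.0000−0.0000)/(187.3162−131.1214) = 0.0000. V = [p*·0.0000 + (1−p*)·0.0000]/1.05 = 0.0000. B = V − Δ·S = 0.0000.
(2,1): S=205.8420. Δ = (V_up−V_dn)/(S_up−S_dn) = (41.4346−0.0000)/(267.5946−187.3162) = 0.5161. V = [p*·41.4346 + (1−p*)·0.0000]/1.05 = 14.1657. B = V − Δ·S = -92.0769.
(2,2): S=294.0600. Δ = (V_up−V_dn)/(S_up−S_dn) = (156.1180−41.4346)/(382.2780−267.5946) = 1.0000. V = [p*·156.1180 + (1−p*)·41.4346]/1.05 = 78.6695. B = V − Δ·S = -215.3905.
(1,0): S=158.3400. Δ = (V_up−V_dn)/(S_up−S_dn) = (14.1657−0.0000)/(205.8420−144.0894) = 0.2294. V = [p*·14.1657 + (1−p*)·0.0000]/1.05 = 4.8430. B = V − Δ·S = -31.4793.
(1,1): S=226.2000. Δ = (V_up−V_dn)/(S_up−S_dn) = (78.6695−14.1657)/(294.0600−205.8420) = 0.7312. V = [p*·78.6695 + (1−p*)·14.1657]/1.05 = 35.5437. B = V − Δ·S = -129.8508.
(0,0): S=174.0000. Δ = (V_up−V_dn)/(S_up−S_dn) = (35.5437−4.8430)/(226.2000−158.3400) = 0.4524. V = [p*·35.5437 + (1−p*)·4.8430]/1.05 = 15.1083. B = V − Δ·S = -63.6115.
Root portfolio cost Δ·174+B reproduces V0=15.1083.

(0,0): Delta=0.4524 Bond=-63.6115
(1,0): Delta=0.2294 Bond=-31.4793
(1,1): Delta=0.7312 Bond=-129.8508
(2,0): Delta=0.0000 Bond=0.0000
(2,1): Delta=0.5161 Bond=-92.0769
(2,2): Delta=1.0000 Bond=-215.3905
V0=15.1083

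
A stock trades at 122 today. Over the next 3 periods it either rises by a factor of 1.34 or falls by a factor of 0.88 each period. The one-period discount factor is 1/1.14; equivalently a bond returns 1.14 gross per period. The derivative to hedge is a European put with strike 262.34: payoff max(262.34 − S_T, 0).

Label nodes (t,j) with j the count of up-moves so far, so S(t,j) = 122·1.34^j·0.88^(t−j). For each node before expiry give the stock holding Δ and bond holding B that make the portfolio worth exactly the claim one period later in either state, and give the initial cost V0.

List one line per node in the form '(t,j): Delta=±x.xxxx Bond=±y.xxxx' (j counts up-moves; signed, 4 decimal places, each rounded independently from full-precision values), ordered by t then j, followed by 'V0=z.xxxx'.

(0,0): Delta=-0.8633 Bond=164.1996
(1,0): Delta=-1.0000 Bond=201.8621
(1,1): Delta=-0.7943 Bond=175.8994
(2,0): Delta=-1.0000 Bond=230.1228
(2,1): Delta=-1.0000 Bond=230.1228
(2,2): Delta=-0.6903 Bond=177.7580
V0=58.8753

Since d<R<u, set p* = (R−d)/(u−d) = 0.5652; price each node as the discounted p*-expectation of its children.
At expiry t=3: V(3,0)=179.2004, V(3,1)=135.7411, V(3,2)=69.5644, V(3,3)=0.0000
(2,0): S=94.4768. Δ = (V_up−V_dn)/(S_up−S_dn) = (135.7411−179.2004)/(126.5989−83.1396) = -1.0000. V = [p*·135.7411 + (1−p*)·179.2004]/1.14 = 135.6460. B = V − Δ·S = 230.1228.
(2,1): S=143.8624. Δ = (V_up−V_dn)/(S_up−S_dn) = (69.5644−135.7411)/(192.7756−126.5989) = -1.0000. V = [p*·69.5644 + (1−p*)·135.7411]/1.14 = 86.2604. B = V − Δ·S = 230.1228.
(2,2): S=219.0632. Δ = (V_up−V_dn)/(S_up−S_dn) = (0.0000−69.5644)/(293.5447−192.7756) = -0.6903. V = [p*·0.0000 + (1−p*)·69.5644]/1.14 = 26.5310. B = V − Δ·S = 177.7580.
(1,0): S=107.3600. Δ = (V_up−V_dn)/(S_up−S_dn) = (86.2604−135.6460)/(143.8624−94.4768) = -1.0000. V = [p*·86.2604 + (1−p*)·135.6460]/1.14 = 94.5021. B = V − Δ·S = 201.8621.
(1,1): S=163.4800. Δ = (V_up−V_dn)/(S_up−S_dn) = (26.5310−86.2604)/(219.0632−143.8624) = -0.7943. V = [p*·26.5310 + (1−p*)·86.2604]/1.14 = 46.0529. B = V − Δ·S = 175.8994.
(0,0): S=122.0000. Δ = (V_up−V_dn)/(S_up−S_dn) = (46.0529−94.5021)/(163.4800−107.3600) = -0.8633. V = [p*·46.0529 + (1−p*)·94.5021]/1.14 = 58.8753. B = V − Δ·S = 164.1996.
The time-0 hedge costs 58.8753, which is the no-arbitrage price.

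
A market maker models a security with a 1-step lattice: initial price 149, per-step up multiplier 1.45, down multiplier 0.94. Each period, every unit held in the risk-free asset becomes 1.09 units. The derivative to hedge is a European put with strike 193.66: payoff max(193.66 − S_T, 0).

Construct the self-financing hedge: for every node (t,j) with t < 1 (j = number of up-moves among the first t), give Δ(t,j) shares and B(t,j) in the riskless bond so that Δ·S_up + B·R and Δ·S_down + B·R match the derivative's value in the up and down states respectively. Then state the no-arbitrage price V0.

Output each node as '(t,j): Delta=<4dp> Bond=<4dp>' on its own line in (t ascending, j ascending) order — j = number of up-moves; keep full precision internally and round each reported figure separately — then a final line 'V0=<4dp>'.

(0,0): Delta=-0.7054 Bond=139.8093
V0=34.7113

Under the risk-neutral measure, an up-move has probability p* = (R−d)/(u−d) = 0.2941 and values discount at R = 1.09.
At expiry t=1: V(1,0)=53.6000, V(1,1)=0.0000
Node (0,0) S=149.0000: V=(p*·0.0000+(1−p*)·53.6000)/1.09=34.7113; Δ=(0.0000−53.6000)/(216.0500−140.0600)=-0.7054; B=V−Δ·S=139.8093
Check: Δ(0,0)·S0 + B(0,0) = 34.7113 = V0.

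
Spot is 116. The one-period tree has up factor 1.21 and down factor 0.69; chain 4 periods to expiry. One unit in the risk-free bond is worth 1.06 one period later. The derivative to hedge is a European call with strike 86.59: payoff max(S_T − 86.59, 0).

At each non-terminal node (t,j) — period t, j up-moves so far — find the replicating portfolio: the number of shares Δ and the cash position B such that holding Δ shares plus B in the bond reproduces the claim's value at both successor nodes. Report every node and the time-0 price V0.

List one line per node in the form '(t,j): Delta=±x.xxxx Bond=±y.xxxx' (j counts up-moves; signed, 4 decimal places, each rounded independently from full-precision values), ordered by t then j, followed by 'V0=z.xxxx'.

Risk-neutral probability p* = (R−d)/(u−d) = (1.06−0.69)/(1.21−0.69) = 0.7115.
Terminal payoffs: V(4,0)=0.0000, V(4,1)=0.0000, V(4,2)=0.0000, V(4,3)=55.2057, V(4,4)=162.0663
(3,0): S=38.1070. Δ = (V_up−V_dn)/(S_up−S_dn) = (0.0000−0.0000)/(46.1095−26.2939) = 0.0000. V = [p*·0.0000 + (1−p*)·0.0000]/1.06 = 0.0000. B = V − Δ·S = 0.0000.
(3,1): S=66.8254. Δ = (V_up−V_dn)/(S_up−S_dn) = (0.0000−0.0000)/(80.8587−46.1095) = 0.0000. V = [p*·0.0000 + (1−p*)·0.0000]/1.06 = 0.0000. B = V − Δ·S = 0.0000.
(3,2): S=117.1866. Δ = (V_up−V_dn)/(S_up−S_dn) = (55.2057−0.0000)/(141.7957−80.8587) = 0.9059. V = [p*·55.2057 + (1−p*)·0.0000]/1.06 = 37.0576. B = V − Δ·S = -69.1073.
(3,3): S=205.5011. Δ = (V_up−V_dn)/(S_up−S_dn) = (162.0663−55.2057)/(248.6563−141.7957) = 1.0000. V = [p*·162.0663 + (1−p*)·55.2057]/1.06 = 123.8124. B = V − Δ·S = -81.6887.
(2,0): S=55.2276. Δ = (V_up−V_dn)/(S_up−S_dn) = (0.0000−0.0000)/(66.8254−38.1070) = 0.0000. V = [p*·0.0000 + (1−p*)·0.0000]/1.06 = 0.0000. B = V − Δ·S = 0.0000.
(2,1): S=96.8484. Δ = (V_up−V_dn)/(S_up−S_dn) = (37.0576−0.0000)/(117.1866−66.8254) = 0.7358. V = [p*·37.0576 + (1−p*)·0.0000]/1.06 = 24.8754. B = V − Δ·S = -46.3892.
(2,2): S=169.8356. Δ = (V_up−V_dn)/(S_up−S_dn) = (123.8124−37.0576)/(205.5011−117.1866) = 0.9823. V = [p*·123.8124 + (1−p*)·37.0576]/1.06 = 93.1952. B = V − Δ·S = -73.6410.
(1,0): S=80.0400. Δ = (V_up−V_dn)/(S_up−S_dn) = (24.8754−0.0000)/(96.8484−55.2276) = 0.5977. V = [p*·24.8754 + (1−p*)·0.0000]/1.06 = 16.6979. B = V − Δ·S = -31.1393.
(1,1): S=140.3600. Δ = (V_up−V_dn)/(S_up−S_dn) = (93.1952−24.8754)/(169.8356−96.8484) = 0.9361. V = [p*·93.1952 + (1−p*)·24.8754]/1.06 = 69.3279. B = V − Δ·S = -62.0565.
(0,0): S=116.0000. Δ = (V_up−V_dn)/(S_up−S_dn) = (69.3279−16.6979)/(140.3600−80.0400) = 0.8725. V = [p*·69.3279 + (1−p*)·16.6979]/1.06 = 51.0813. B = V − Δ·S = -50.1303.
Self-financing check: at every node Δ·S+B equals the discounted successor values.

(0,0): Delta=0.8725 Bond=-50.1303
(1,0): Delta=0.5977 Bond=-31.1393
(1,1): Delta=0.9361 Bond=-62.0565
(2,0): Delta=0.0000 Bond=0.0000
(2,1): Delta=0.7358 Bond=-46.3892
(2,2): Delta=0.9823 Bond=-73.6410
(3,0): Delta=0.0000 Bond=0.0000
(3,1): Delta=0.0000 Bond=0.0000
(3,2): Delta=0.9059 Bond=-69.1073
(3,3): Delta=1.0000 Bond=-81.6887
V0=51.0813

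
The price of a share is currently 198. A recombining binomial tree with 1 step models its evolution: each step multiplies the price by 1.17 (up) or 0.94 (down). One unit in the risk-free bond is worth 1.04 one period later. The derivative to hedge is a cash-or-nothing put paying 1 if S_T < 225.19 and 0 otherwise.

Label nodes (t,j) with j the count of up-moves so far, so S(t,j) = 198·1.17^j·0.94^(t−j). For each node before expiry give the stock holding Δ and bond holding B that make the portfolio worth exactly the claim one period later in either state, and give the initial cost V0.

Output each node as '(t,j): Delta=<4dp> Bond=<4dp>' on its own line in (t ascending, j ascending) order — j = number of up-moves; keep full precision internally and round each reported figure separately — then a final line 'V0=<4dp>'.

(0,0): Delta=-0.0220 Bond=4.8913
V0=0.5435

Under the risk-neutral measure, an up-move has probability p* = (R−d)/(u−d) = 0.4348 and values discount at R = 1.04.
Terminal values V(1,·): V(1,0)=1.0000, V(1,1)=0.0000
  t=0,j=0: stock 198.0000 → up 231.6600 (V=0.0000), down 186.1200 (V=1.0000). Price 0.5435; hedge Δ=-0.0220, bond B=4.8913.
Root portfolio cost Δ·198+B reproduces V0=0.5435.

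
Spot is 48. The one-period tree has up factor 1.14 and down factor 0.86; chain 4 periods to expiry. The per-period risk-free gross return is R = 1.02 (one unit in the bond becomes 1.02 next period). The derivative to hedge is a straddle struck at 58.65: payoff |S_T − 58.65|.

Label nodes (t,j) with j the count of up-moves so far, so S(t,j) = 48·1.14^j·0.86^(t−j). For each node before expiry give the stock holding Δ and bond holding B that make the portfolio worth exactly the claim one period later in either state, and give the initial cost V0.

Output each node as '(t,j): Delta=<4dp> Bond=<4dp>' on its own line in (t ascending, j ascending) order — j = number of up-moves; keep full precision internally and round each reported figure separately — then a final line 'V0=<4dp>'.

Risk-neutral probability p* = (R−d)/(u−d) = (1.02−0.86)/(1.14−0.86) = 0.5714.
Terminal payoffs: V(4,0)=32.3936, V(4,1)=23.8450, V(4,2)=12.5132, V(4,3)=2.5081, V(4,4)=22.4201
(3,0): S=30.5307. Δ = (V_up−V_dn)/(S_up−S_dn) = (23.8450−32.3936)/(34.8050−26.2564) = -1.0000. V = [p*·23.8450 + (1−p*)·32.3936]/1.02 = 26.9693. B = V − Δ·S = 57.5000.
(3,1): S=40.4709. Δ = (V_up−V_dn)/(S_up−S_dn) = (12.5132−23.8450)/(46.1368−34.8050) = -1.0000. V = [p*·12.5132 + (1−p*)·23.8450]/1.02 = 17.0291. B = V − Δ·S = 57.5000.
(3,2): S=53.6475. Δ = (V_up−V_dn)/(S_up−S_dn) = (2.5081−12.5132)/(61.1581−46.1368) = -0.6661. V = [p*·2.5081 + (1−p*)·12.5132]/1.02 = 6.6627. B = V − Δ·S = 42.3950.
(3,3): S=71.1141. Δ = (V_up−V_dn)/(S_up−S_dn) = (22.4201−2.5081)/(81.0701−61.1581) = 1.0000. V = [p*·22.4201 + (1−p*)·2.5081]/1.02 = 13.6141. B = V − Δ·S = -57.5000.
(2,0): S=35.5008. Δ = (V_up−V_dn)/(S_up−S_dn) = (17.0291−26.9693)/(40.4709−30.5307) = -1.0000. V = [p*·17.0291 + (1−p*)·26.9693]/1.02 = 20.8717. B = V − Δ·S = 56.3725.
(2,1): S=47.0592. Δ = (V_up−V_dn)/(S_up−S_dn) = (6.6627−17.0291)/(53.6475−40.4709) = -0.7867. V = [p*·6.6627 + (1−p*)·17.0291]/1.02 = 10.8877. B = V − Δ·S = 47.9104.
(2,2): S=62.3808. Δ = (V_up−V_dn)/(S_up−S_dn) = (13.6141−6.6627)/(71.1141−53.6475) = 0.3980. V = [p*·13.6141 + (1−p*)·6.6627]/1.02 = 10.4264. B = V − Δ·S = -14.3999.
(1,0): S=41.2800. Δ = (V_up−V_dn)/(S_up−S_dn) = (10.8877−20.8717)/(47.0592−35.5008) = -0.8638. V = [p*·10.8877 + (1−p*)·20.8717]/1.02 = 14.8692. B = V − Δ·S = 50.5265.
(1,1): S=54.7200. Δ = (V_up−V_dn)/(S_up−S_dn) = (10.4264−10.8877)/(62.3808−47.0592) = -0.0301. V = [p*·10.4264 + (1−p*)·10.8877]/1.02 = 10.4158. B = V − Δ·S = 12.0632.
(0,0): S=48.0000. Δ = (V_up−V_dn)/(S_up−S_dn) = (10.4158−14.8692)/(54.7200−41.2800) = -0.3314. V = [p*·10.4158 + (1−p*)·14.8692]/1.02 = 12.0827. B = V − Δ·S = 27.9877.
The time-0 hedge costs 12.0827, which is the no-arbitrage price.

(0,0): Delta=-0.3314 Bond=27.9877
(1,0): Delta=-0.8638 Bond=50.5265
(1,1): Delta=-0.0301 Bond=12.0632
(2,0): Delta=-1.0000 Bond=56.3725
(2,1): Delta=-0.7867 Bond=47.9104
(2,2): Delta=0.3980 Bond=-14.3999
(3,0): Delta=-1.0000 Bond=57.5000
(3,1): Delta=-1.0000 Bond=57.5000
(3,2): Delta=-0.6661 Bond=42.3950
(3,3): Delta=1.0000 Bond=-57.5000
V0=12.0827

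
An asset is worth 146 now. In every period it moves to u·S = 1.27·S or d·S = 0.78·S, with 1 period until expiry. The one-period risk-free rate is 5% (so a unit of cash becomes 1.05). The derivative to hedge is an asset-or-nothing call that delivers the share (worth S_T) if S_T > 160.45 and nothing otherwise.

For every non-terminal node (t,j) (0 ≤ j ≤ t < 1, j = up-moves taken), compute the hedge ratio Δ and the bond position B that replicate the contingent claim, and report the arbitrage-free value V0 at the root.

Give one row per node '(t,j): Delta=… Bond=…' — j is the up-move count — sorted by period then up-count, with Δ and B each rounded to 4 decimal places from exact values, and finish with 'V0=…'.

Since d<R<u, set p* = (R−d)/(u−d) = 0.5510; price each node as the discounted p*-expectation of its children.
At expiry t=1: V(1,0)=0.0000, V(1,1)=185.4200
(0,0): S=146.0000. Δ = (V_up−V_dn)/(S_up−S_dn) = (185.4200−0.0000)/(185.4200−113.8800) = 2.5918. V = [p*·185.4200 + (1−p*)·0.0000]/1.05 = 97.3050. B = V − Δ·S = -281.1032.
Self-financing check: at every node Δ·S+B equals the discounted successor values.

(0,0): Delta=2.5918 Bond=-281.1032
V0=97.3050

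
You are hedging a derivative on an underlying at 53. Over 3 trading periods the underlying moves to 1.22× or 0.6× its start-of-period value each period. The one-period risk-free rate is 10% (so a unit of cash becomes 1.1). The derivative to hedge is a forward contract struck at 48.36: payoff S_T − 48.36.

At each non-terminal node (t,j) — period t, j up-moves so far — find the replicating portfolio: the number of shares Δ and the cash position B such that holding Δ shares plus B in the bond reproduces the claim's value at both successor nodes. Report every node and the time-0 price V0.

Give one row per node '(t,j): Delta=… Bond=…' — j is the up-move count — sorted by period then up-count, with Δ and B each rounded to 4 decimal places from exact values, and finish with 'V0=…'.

The replicating-portfolio and risk-neutral prices coincide; use p* = (1.1−0.6)/(1.22−0.6) = 0.8065 for the latter.
Terminal values V(3,·): V(3,0)=-36.9120, V(3,1)=-25.0824, V(3,2)=-1.0289, V(3,3)=47.8799
(2,0): S=19.0800. Δ = (V_up−V_dn)/(S_up−S_dn) = (-25.0824−-36.9120)/(23.2776−11.4480) = 1.0000. V = [p*·-25.0824 + (1−p*)·-36.9120]/1.1 = -24.8836. B = V − Δ·S = -43.9636.
(2,1): S=38.7960. Δ = (V_up−V_dn)/(S_up−S_dn) = (-1.0289−-25.0824)/(47.3311−23.2776) = 1.0000. V = [p*·-1.0289 + (1−p*)·-25.0824]/1.1 = -5.1676. B = V − Δ·S = -43.9636.
(2,2): S=78.8852. Δ = (V_up−V_dn)/(S_up−S_dn) = (47.8799−-1.0289)/(96.2399−47.3311) = 1.0000. V = [p*·47.8799 + (1−p*)·-1.0289]/1.1 = 34.9216. B = V − Δ·S = -43.9636.
(1,0): S=31.8000. Δ = (V_up−V_dn)/(S_up−S_dn) = (-5.1676−-24.8836)/(38.7960−19.0800) = 1.0000. V = [p*·-5.1676 + (1−p*)·-24.8836]/1.1 = -8.1669. B = V − Δ·S = -39.9669.
(1,1): S=64.6600. Δ = (V_up−V_dn)/(S_up−S_dn) = (34.9216−-5.1676)/(78.8852−38.7960) = 1.0000. V = [p*·34.9216 + (1−p*)·-5.1676]/1.1 = 24.6931. B = V − Δ·S = -39.9669.
(0,0): S=53.0000. Δ = (V_up−V_dn)/(S_up−S_dn) = (24.6931−-8.1669)/(64.6600−31.8000) = 1.0000. V = [p*·24.6931 + (1−p*)·-8.1669]/1.1 = 16.6664. B = V − Δ·S = -36.3336.
The time-0 hedge costs 16.6664, which is the no-arbitrage price.

(0,0): Delta=1.0000 Bond=-36.3336
(1,0): Delta=1.0000 Bond=-39.9669
(1,1): Delta=1.0000 Bond=-39.9669
(2,0): Delta=1.0000 Bond=-43.9636
(2,1): Delta=1.0000 Bond=-43.9636
(2,2): Delta=1.0000 Bond=-43.9636
V0=16.6664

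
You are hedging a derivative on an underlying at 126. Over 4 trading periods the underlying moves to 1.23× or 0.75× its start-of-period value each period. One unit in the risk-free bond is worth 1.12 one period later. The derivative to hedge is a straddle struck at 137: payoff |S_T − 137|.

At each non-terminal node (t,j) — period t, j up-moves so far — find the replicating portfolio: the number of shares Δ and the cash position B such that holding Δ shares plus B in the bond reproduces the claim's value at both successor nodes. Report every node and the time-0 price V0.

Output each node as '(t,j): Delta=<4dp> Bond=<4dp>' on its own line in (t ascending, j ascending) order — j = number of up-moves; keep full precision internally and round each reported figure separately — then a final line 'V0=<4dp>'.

Under the risk-neutral measure, an up-move has probability p* = (R−d)/(u−d) = 0.7708 and values discount at R = 1.12.
Terminal payoffs: V(4,0)=97.1328, V(4,1)=71.6178, V(4,2)=29.7732, V(4,3)=38.8519, V(4,4)=151.3972
Node (3,0) S=53.1562: V=(p*·71.6178+(1−p*)·97.1328)/1.12=69.1652; Δ=(71.6178−97.1328)/(65.3822−39.8672)=-1.0000; B=V−Δ·S=122.3214
Node (3,1) S=87.1762: V=(p*·29.7732+(1−p*)·71.6178)/1.12=35.1452; Δ=(29.7732−71.6178)/(107.2268−65.3822)=-1.0000; B=V−Δ·S=122.3214
Node (3,2) S=142.9690: V=(p*·38.8519+(1−p*)·29.7732)/1.12=32.8316; Δ=(38.8519−29.7732)/(175.8519−107.2268)=0.1323; B=V−Δ·S=13.9176
Node (3,3) S=234.4692: V=(p*·151.3972+(1−p*)·38.8519)/1.12=112.1478; Δ=(151.3972−38.8519)/(288.3972−175.8519)=1.0000; B=V−Δ·S=-122.3214
Node (2,0) S=70.8750: V=(p*·35.1452+(1−p*)·69.1652)/1.12=38.3406; Δ=(35.1452−69.1652)/(87.1762−53.1562)=-1.0000; B=V−Δ·S=109.2156
Node (2,1) S=116.2350: V=(p*·32.8316+(1−p*)·35.1452)/1.12=29.7873; Δ=(32.8316−35.1452)/(142.9690−87.1762)=-0.0415; B=V−Δ·S=34.6073
Node (2,2) S=190.6254: V=(p*·112.1478+(1−p*)·32.8316)/1.12=83.9028; Δ=(112.1478−32.8316)/(234.4692−142.9690)=0.8668; B=V−Δ·S=-81.3393
Node (1,0) S=94.5000: V=(p*·29.7873+(1−p*)·38.3406)/1.12=28.3459; Δ=(29.7873−38.3406)/(116.2350−70.8750)=-0.1886; B=V−Δ·S=46.1652
Node (1,1) S=154.9800: V=(p*·83.9028+(1−p*)·29.7873)/1.12=63.8405; Δ=(83.9028−29.7873)/(190.6254−116.2350)=0.7275; B=V−Δ·S=-48.9002
Node (0,0) S=126.0000: V=(p*·63.8405+(1−p*)·28.3459)/1.12=49.7378; Δ=(63.8405−28.3459)/(154.9800−94.5000)=0.5869; B=V−Δ·S=-24.2092
Each (Δ,B) replicates both successor values, so the strategy is self-financing and V0 is arbitrage-free.

(0,0): Delta=0.5869 Bond=-24.2092
(1,0): Delta=-0.1886 Bond=46.1652
(1,1): Delta=0.7275 Bond=-48.9002
(2,0): Delta=-1.0000 Bond=109.2156
(2,1): Delta=-0.0415 Bond=34.6073
(2,2): Delta=0.8668 Bond=-81.3393
(3,0): Delta=-1.0000 Bond=122.3214
(3,1): Delta=-1.0000 Bond=122.3214
(3,2): Delta=0.1323 Bond=13.9176
(3,3): Delta=1.0000 Bond=-122.3214
V0=49.7378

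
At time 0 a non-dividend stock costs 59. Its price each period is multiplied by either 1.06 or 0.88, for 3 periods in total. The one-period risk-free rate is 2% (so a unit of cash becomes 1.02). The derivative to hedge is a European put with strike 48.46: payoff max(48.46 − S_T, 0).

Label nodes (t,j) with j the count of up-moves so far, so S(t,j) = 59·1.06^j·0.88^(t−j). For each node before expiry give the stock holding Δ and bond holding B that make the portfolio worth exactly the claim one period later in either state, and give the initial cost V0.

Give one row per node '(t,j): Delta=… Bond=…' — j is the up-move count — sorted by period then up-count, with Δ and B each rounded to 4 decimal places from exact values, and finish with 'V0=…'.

No-arbitrage ⇒ martingale measure with p* = (R−d)/(u−d) = 0.7778.
Terminal values V(3,·): V(3,0)=8.2532, V(3,1)=0.0290, V(3,2)=0.0000, V(3,3)=0.0000
Node (2,0) S=45.6896: V=(p*·0.0290+(1−p*)·8.2532)/1.02=1.8202; Δ=(0.0290−8.2532)/(48.4310−40.2068)=-1.0000; B=V−Δ·S=47.5098
Node (2,1) S=55.0352: V=(p*·0.0000+(1−p*)·0.0290)/1.02=0.0063; Δ=(0.0000−0.0290)/(58.3373−48.4310)=-0.0029; B=V−Δ·S=0.1676
Node (2,2) S=66.2924: V=(p*·0.0000+(1−p*)·0.0000)/1.02=0.0000; Δ=(0.0000−0.0000)/(70.2699−58.3373)=0.0000; B=V−Δ·S=0.0000
Node (1,0) S=51.9200: V=(p*·0.0063+(1−p*)·1.8202)/1.02=0.4014; Δ=(0.0063−1.8202)/(55.0352−45.6896)=-0.1941; B=V−Δ·S=10.4785
Node (1,1) S=62.5400: V=(p*·0.0000+(1−p*)·0.0063)/1.02=0.0014; Δ=(0.0000−0.0063)/(66.2924−55.0352)=-0.0006; B=V−Δ·S=0.0365
Node (0,0) S=59.0000: V=(p*·0.0014+(1−p*)·0.4014)/1.02=0.0885; Δ=(0.0014−0.4014)/(62.5400−51.9200)=-0.0377; B=V−Δ·S=2.3107
Each (Δ,B) replicates both successor values, so the strategy is self-financing and V0 is arbitrage-free.

(0,0): Delta=-0.0377 Bond=2.3107
(1,0): Delta=-0.1941 Bond=10.4785
(1,1): Delta=-0.0006 Bond=0.0365
(2,0): Delta=-1.0000 Bond=47.5098
(2,1): Delta=-0.0029 Bond=0.1676
(2,2): Delta=0.0000 Bond=0.0000
V0=0.0885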